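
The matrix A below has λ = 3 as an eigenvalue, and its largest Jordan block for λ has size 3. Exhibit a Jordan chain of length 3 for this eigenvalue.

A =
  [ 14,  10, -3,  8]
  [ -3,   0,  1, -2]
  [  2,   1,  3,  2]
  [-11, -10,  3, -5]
A Jordan chain for λ = 3 of length 3:
v_1 = (-3, 0, -3, 3)ᵀ
v_2 = (11, -3, 2, -11)ᵀ
v_3 = (1, 0, 0, 0)ᵀ

Let N = A − (3)·I. We want v_3 with N^3 v_3 = 0 but N^2 v_3 ≠ 0; then v_{j-1} := N · v_j for j = 3, …, 2.

Pick v_3 = (1, 0, 0, 0)ᵀ.
Then v_2 = N · v_3 = (11, -3, 2, -11)ᵀ.
Then v_1 = N · v_2 = (-3, 0, -3, 3)ᵀ.

Sanity check: (A − (3)·I) v_1 = (0, 0, 0, 0)ᵀ = 0. ✓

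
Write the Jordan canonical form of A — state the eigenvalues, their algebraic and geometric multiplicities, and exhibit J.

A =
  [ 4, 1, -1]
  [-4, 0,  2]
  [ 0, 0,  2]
J_2(2) ⊕ J_1(2)

The characteristic polynomial is
  det(x·I − A) = x^3 - 6*x^2 + 12*x - 8 = (x - 2)^3

Eigenvalues and multiplicities (the geometric multiplicity of λ is n − rank(A − λI), which equals the number of Jordan blocks for λ):
  λ = 2: algebraic multiplicity = 3, geometric multiplicity = 2

Determining the block sizes for each eigenvalue:
  λ = 2: 2 blocks summing to 3 forces exactly one block of size 2 and the rest size 1 → block sizes [2, 1]

Assembling the blocks gives a Jordan form
J =
  [2, 1, 0]
  [0, 2, 0]
  [0, 0, 2]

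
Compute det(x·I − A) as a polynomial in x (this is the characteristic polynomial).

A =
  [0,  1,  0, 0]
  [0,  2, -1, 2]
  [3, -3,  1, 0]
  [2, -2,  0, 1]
x^4 - 4*x^3 + 6*x^2 - 4*x + 1

Expanding det(x·I − A) (e.g. by cofactor expansion or by noting that A is similar to its Jordan form J, which has the same characteristic polynomial as A) gives
  χ_A(x) = x^4 - 4*x^3 + 6*x^2 - 4*x + 1
which factors as (x - 1)^4. The eigenvalues (with algebraic multiplicities) are λ = 1 with multiplicity 4.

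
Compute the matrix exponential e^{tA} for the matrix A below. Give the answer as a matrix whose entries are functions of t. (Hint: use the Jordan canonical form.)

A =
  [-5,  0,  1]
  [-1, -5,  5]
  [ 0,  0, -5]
e^{tA} =
  [exp(-5*t), 0, t*exp(-5*t)]
  [-t*exp(-5*t), exp(-5*t), -t^2*exp(-5*t)/2 + 5*t*exp(-5*t)]
  [0, 0, exp(-5*t)]

Strategy: write A = P · J · P⁻¹ where J is a Jordan canonical form, so e^{tA} = P · e^{tJ} · P⁻¹, and e^{tJ} can be computed block-by-block.

A has Jordan form
J =
  [-5,  1,  0]
  [ 0, -5,  1]
  [ 0,  0, -5]
(up to reordering of blocks).

Per-block formulas:
  For a 3×3 Jordan block J_3(-5): exp(t · J_3(-5)) = e^(-5t)·(I + t·N + (t^2/2)·N^2), where N is the 3×3 nilpotent shift.

After assembling e^{tJ} and conjugating by P, we get:

e^{tA} =
  [exp(-5*t), 0, t*exp(-5*t)]
  [-t*exp(-5*t), exp(-5*t), -t^2*exp(-5*t)/2 + 5*t*exp(-5*t)]
  [0, 0, exp(-5*t)]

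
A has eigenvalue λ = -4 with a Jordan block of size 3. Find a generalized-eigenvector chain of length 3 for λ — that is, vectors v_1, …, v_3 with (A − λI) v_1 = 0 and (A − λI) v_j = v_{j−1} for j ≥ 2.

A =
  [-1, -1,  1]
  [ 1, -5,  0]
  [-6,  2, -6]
A Jordan chain for λ = -4 of length 3:
v_1 = (2, 2, -4)ᵀ
v_2 = (3, 1, -6)ᵀ
v_3 = (1, 0, 0)ᵀ

Let N = A − (-4)·I. We want v_3 with N^3 v_3 = 0 but N^2 v_3 ≠ 0; then v_{j-1} := N · v_j for j = 3, …, 2.

Pick v_3 = (1, 0, 0)ᵀ.
Then v_2 = N · v_3 = (3, 1, -6)ᵀ.
Then v_1 = N · v_2 = (2, 2, -4)ᵀ.

Sanity check: (A − (-4)·I) v_1 = (0, 0, 0)ᵀ = 0. ✓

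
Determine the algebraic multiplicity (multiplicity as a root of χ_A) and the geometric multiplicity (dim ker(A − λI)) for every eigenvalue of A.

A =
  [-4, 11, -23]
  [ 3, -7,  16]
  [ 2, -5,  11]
λ = 0: alg = 3, geom = 1

Step 1 — factor the characteristic polynomial to read off the algebraic multiplicities:
  χ_A(x) = x^3

Step 2 — compute geometric multiplicities via the rank-nullity identity g(λ) = n − rank(A − λI):
  rank(A − (0)·I) = 2, so dim ker(A − (0)·I) = n − 2 = 1

Summary:
  λ = 0: algebraic multiplicity = 3, geometric multiplicity = 1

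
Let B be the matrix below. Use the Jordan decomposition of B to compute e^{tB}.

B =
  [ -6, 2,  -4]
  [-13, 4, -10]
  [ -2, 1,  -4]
e^{tB} =
  [-t^2*exp(-2*t) - 4*t*exp(-2*t) + exp(-2*t), 2*t*exp(-2*t), 2*t^2*exp(-2*t) - 4*t*exp(-2*t)]
  [-3*t^2*exp(-2*t) - 13*t*exp(-2*t), 6*t*exp(-2*t) + exp(-2*t), 6*t^2*exp(-2*t) - 10*t*exp(-2*t)]
  [-t^2*exp(-2*t)/2 - 2*t*exp(-2*t), t*exp(-2*t), t^2*exp(-2*t) - 2*t*exp(-2*t) + exp(-2*t)]

Strategy: write B = P · J · P⁻¹ where J is a Jordan canonical form, so e^{tB} = P · e^{tJ} · P⁻¹, and e^{tJ} can be computed block-by-block.

B has Jordan form
J =
  [-2,  1,  0]
  [ 0, -2,  1]
  [ 0,  0, -2]
(up to reordering of blocks).

Per-block formulas:
  For a 3×3 Jordan block J_3(-2): exp(t · J_3(-2)) = e^(-2t)·(I + t·N + (t^2/2)·N^2), where N is the 3×3 nilpotent shift.

After assembling e^{tJ} and conjugating by P, we get:

e^{tB} =
  [-t^2*exp(-2*t) - 4*t*exp(-2*t) + exp(-2*t), 2*t*exp(-2*t), 2*t^2*exp(-2*t) - 4*t*exp(-2*t)]
  [-3*t^2*exp(-2*t) - 13*t*exp(-2*t), 6*t*exp(-2*t) + exp(-2*t), 6*t^2*exp(-2*t) - 10*t*exp(-2*t)]
  [-t^2*exp(-2*t)/2 - 2*t*exp(-2*t), t*exp(-2*t), t^2*exp(-2*t) - 2*t*exp(-2*t) + exp(-2*t)]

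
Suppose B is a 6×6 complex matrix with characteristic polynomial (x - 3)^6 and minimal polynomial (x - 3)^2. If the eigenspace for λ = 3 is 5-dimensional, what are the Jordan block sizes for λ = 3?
Block sizes for λ = 3: [2, 1, 1, 1, 1]

Step 1 — from the characteristic polynomial, algebraic multiplicity of λ = 3 is 6. From dim ker(B − (3)·I) = 5, there are exactly 5 Jordan blocks for λ = 3.
Step 2 — from the minimal polynomial, the factor (x − 3)^2 tells us the largest block for λ = 3 has size 2.
Step 3 — with total size 6, 5 blocks, and largest block 2, the block sizes (in nonincreasing order) are [2, 1, 1, 1, 1].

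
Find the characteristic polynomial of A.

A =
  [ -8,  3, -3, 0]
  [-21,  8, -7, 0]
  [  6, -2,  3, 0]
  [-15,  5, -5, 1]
x^4 - 4*x^3 + 6*x^2 - 4*x + 1

Expanding det(x·I − A) (e.g. by cofactor expansion or by noting that A is similar to its Jordan form J, which has the same characteristic polynomial as A) gives
  χ_A(x) = x^4 - 4*x^3 + 6*x^2 - 4*x + 1
which factors as (x - 1)^4. The eigenvalues (with algebraic multiplicities) are λ = 1 with multiplicity 4.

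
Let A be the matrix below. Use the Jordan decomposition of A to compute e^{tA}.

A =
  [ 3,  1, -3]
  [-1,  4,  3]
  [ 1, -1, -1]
e^{tA} =
  [-3*t^2*exp(2*t)/2 + t*exp(2*t) + exp(2*t), 3*t^2*exp(2*t) + t*exp(2*t), 9*t^2*exp(2*t)/2 - 3*t*exp(2*t)]
  [-t*exp(2*t), 2*t*exp(2*t) + exp(2*t), 3*t*exp(2*t)]
  [-t^2*exp(2*t)/2 + t*exp(2*t), t^2*exp(2*t) - t*exp(2*t), 3*t^2*exp(2*t)/2 - 3*t*exp(2*t) + exp(2*t)]

Strategy: write A = P · J · P⁻¹ where J is a Jordan canonical form, so e^{tA} = P · e^{tJ} · P⁻¹, and e^{tJ} can be computed block-by-block.

A has Jordan form
J =
  [2, 1, 0]
  [0, 2, 1]
  [0, 0, 2]
(up to reordering of blocks).

Per-block formulas:
  For a 3×3 Jordan block J_3(2): exp(t · J_3(2)) = e^(2t)·(I + t·N + (t^2/2)·N^2), where N is the 3×3 nilpotent shift.

After assembling e^{tJ} and conjugating by P, we get:

e^{tA} =
  [-3*t^2*exp(2*t)/2 + t*exp(2*t) + exp(2*t), 3*t^2*exp(2*t) + t*exp(2*t), 9*t^2*exp(2*t)/2 - 3*t*exp(2*t)]
  [-t*exp(2*t), 2*t*exp(2*t) + exp(2*t), 3*t*exp(2*t)]
  [-t^2*exp(2*t)/2 + t*exp(2*t), t^2*exp(2*t) - t*exp(2*t), 3*t^2*exp(2*t)/2 - 3*t*exp(2*t) + exp(2*t)]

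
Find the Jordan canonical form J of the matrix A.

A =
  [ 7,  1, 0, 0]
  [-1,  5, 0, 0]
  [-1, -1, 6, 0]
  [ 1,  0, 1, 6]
J_2(6) ⊕ J_2(6)

The characteristic polynomial is
  det(x·I − A) = x^4 - 24*x^3 + 216*x^2 - 864*x + 1296 = (x - 6)^4

Eigenvalues and multiplicities (the geometric multiplicity of λ is n − rank(A − λI), which equals the number of Jordan blocks for λ):
  λ = 6: algebraic multiplicity = 4, geometric multiplicity = 2

Determining the block sizes for each eigenvalue:
  λ = 6: with am = 4 and gm = 2, the partition is not yet determined (e.g. several partitions of 4 into 2 parts exist). Let N = A − (6)·I. Computing rank(N^1) = 2, rank(N^2) = 0; the number of blocks of size ≥ j is rank(N^{j−1}) − rank(N^j), giving [2, 2]. So we have 2 block(s) of size 2 → block sizes [2, 2]

Assembling the blocks gives a Jordan form
J =
  [6, 1, 0, 0]
  [0, 6, 0, 0]
  [0, 0, 6, 1]
  [0, 0, 0, 6]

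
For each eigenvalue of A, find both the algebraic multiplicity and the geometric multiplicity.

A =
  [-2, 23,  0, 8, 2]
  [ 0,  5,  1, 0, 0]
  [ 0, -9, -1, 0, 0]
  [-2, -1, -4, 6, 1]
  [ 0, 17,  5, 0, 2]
λ = 2: alg = 5, geom = 2

Step 1 — factor the characteristic polynomial to read off the algebraic multiplicities:
  χ_A(x) = (x - 2)^5

Step 2 — compute geometric multiplicities via the rank-nullity identity g(λ) = n − rank(A − λI):
  rank(A − (2)·I) = 3, so dim ker(A − (2)·I) = n − 3 = 2

Summary:
  λ = 2: algebraic multiplicity = 5, geometric multiplicity = 2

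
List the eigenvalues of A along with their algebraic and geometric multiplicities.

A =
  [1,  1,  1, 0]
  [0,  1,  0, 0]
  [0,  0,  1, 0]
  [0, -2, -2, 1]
λ = 1: alg = 4, geom = 3

Step 1 — factor the characteristic polynomial to read off the algebraic multiplicities:
  χ_A(x) = (x - 1)^4

Step 2 — compute geometric multiplicities via the rank-nullity identity g(λ) = n − rank(A − λI):
  rank(A − (1)·I) = 1, so dim ker(A − (1)·I) = n − 1 = 3

Summary:
  λ = 1: algebraic multiplicity = 4, geometric multiplicity = 3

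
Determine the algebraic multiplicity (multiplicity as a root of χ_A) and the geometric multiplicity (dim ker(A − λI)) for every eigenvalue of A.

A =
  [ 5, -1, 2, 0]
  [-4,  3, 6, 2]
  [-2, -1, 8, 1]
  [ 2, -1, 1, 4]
λ = 5: alg = 4, geom = 2

Step 1 — factor the characteristic polynomial to read off the algebraic multiplicities:
  χ_A(x) = (x - 5)^4

Step 2 — compute geometric multiplicities via the rank-nullity identity g(λ) = n − rank(A − λI):
  rank(A − (5)·I) = 2, so dim ker(A − (5)·I) = n − 2 = 2

Summary:
  λ = 5: algebraic multiplicity = 4, geometric multiplicity = 2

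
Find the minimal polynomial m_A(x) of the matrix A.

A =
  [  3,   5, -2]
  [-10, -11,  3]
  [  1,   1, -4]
x^3 + 12*x^2 + 48*x + 64

The characteristic polynomial is χ_A(x) = (x + 4)^3, so the eigenvalues are known. The minimal polynomial is
  m_A(x) = Π_λ (x − λ)^{k_λ}
where k_λ is the size of the *largest* Jordan block for λ (equivalently, the smallest k with (A − λI)^k v = 0 for every generalised eigenvector v of λ).

  λ = -4: largest Jordan block has size 3, contributing (x + 4)^3

So m_A(x) = (x + 4)^3 = x^3 + 12*x^2 + 48*x + 64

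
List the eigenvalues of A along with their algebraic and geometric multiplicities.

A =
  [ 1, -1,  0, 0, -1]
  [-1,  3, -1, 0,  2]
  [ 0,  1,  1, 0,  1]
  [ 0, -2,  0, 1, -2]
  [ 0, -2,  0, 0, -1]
λ = 1: alg = 5, geom = 3

Step 1 — factor the characteristic polynomial to read off the algebraic multiplicities:
  χ_A(x) = (x - 1)^5

Step 2 — compute geometric multiplicities via the rank-nullity identity g(λ) = n − rank(A − λI):
  rank(A − (1)·I) = 2, so dim ker(A − (1)·I) = n − 2 = 3

Summary:
  λ = 1: algebraic multiplicity = 5, geometric multiplicity = 3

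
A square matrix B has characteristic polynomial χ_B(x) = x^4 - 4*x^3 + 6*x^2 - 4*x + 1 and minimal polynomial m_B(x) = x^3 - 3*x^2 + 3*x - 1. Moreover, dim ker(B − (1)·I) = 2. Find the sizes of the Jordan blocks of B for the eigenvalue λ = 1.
Block sizes for λ = 1: [3, 1]

Step 1 — from the characteristic polynomial, algebraic multiplicity of λ = 1 is 4. From dim ker(B − (1)·I) = 2, there are exactly 2 Jordan blocks for λ = 1.
Step 2 — from the minimal polynomial, the factor (x − 1)^3 tells us the largest block for λ = 1 has size 3.
Step 3 — with total size 4, 2 blocks, and largest block 3, the block sizes (in nonincreasing order) are [3, 1].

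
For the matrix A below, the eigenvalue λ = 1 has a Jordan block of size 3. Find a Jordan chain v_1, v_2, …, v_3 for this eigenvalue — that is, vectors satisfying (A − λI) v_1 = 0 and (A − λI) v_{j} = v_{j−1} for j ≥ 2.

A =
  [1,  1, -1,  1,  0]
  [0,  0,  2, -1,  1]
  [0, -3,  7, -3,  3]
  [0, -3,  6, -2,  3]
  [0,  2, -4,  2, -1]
A Jordan chain for λ = 1 of length 3:
v_1 = (-1, 0, 0, 0, 0)ᵀ
v_2 = (1, -1, -3, -3, 2)ᵀ
v_3 = (0, 1, 0, 0, 0)ᵀ

Let N = A − (1)·I. We want v_3 with N^3 v_3 = 0 but N^2 v_3 ≠ 0; then v_{j-1} := N · v_j for j = 3, …, 2.

Pick v_3 = (0, 1, 0, 0, 0)ᵀ.
Then v_2 = N · v_3 = (1, -1, -3, -3, 2)ᵀ.
Then v_1 = N · v_2 = (-1, 0, 0, 0, 0)ᵀ.

Sanity check: (A − (1)·I) v_1 = (0, 0, 0, 0, 0)ᵀ = 0. ✓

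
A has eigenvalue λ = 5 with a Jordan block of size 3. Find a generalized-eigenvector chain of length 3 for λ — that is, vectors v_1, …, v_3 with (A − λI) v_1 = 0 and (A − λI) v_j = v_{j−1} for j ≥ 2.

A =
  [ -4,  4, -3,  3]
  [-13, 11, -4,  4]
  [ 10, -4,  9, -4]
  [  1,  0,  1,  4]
A Jordan chain for λ = 5 of length 3:
v_1 = (2, 3, -2, 0)ᵀ
v_2 = (-9, -13, 10, 1)ᵀ
v_3 = (1, 0, 0, 0)ᵀ

Let N = A − (5)·I. We want v_3 with N^3 v_3 = 0 but N^2 v_3 ≠ 0; then v_{j-1} := N · v_j for j = 3, …, 2.

Pick v_3 = (1, 0, 0, 0)ᵀ.
Then v_2 = N · v_3 = (-9, -13, 10, 1)ᵀ.
Then v_1 = N · v_2 = (2, 3, -2, 0)ᵀ.

Sanity check: (A − (5)·I) v_1 = (0, 0, 0, 0)ᵀ = 0. ✓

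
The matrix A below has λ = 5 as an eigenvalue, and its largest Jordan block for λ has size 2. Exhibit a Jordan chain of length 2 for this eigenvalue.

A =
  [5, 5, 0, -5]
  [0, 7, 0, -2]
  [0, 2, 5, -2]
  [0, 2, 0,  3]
A Jordan chain for λ = 5 of length 2:
v_1 = (5, 2, 2, 2)ᵀ
v_2 = (0, 1, 0, 0)ᵀ

Let N = A − (5)·I. We want v_2 with N^2 v_2 = 0 but N^1 v_2 ≠ 0; then v_{j-1} := N · v_j for j = 2, …, 2.

Pick v_2 = (0, 1, 0, 0)ᵀ.
Then v_1 = N · v_2 = (5, 2, 2, 2)ᵀ.

Sanity check: (A − (5)·I) v_1 = (0, 0, 0, 0)ᵀ = 0. ✓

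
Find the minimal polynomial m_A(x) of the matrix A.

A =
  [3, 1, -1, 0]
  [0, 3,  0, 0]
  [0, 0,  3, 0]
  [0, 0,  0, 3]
x^2 - 6*x + 9

The characteristic polynomial is χ_A(x) = (x - 3)^4, so the eigenvalues are known. The minimal polynomial is
  m_A(x) = Π_λ (x − λ)^{k_λ}
where k_λ is the size of the *largest* Jordan block for λ (equivalently, the smallest k with (A − λI)^k v = 0 for every generalised eigenvector v of λ).

  λ = 3: largest Jordan block has size 2, contributing (x − 3)^2

So m_A(x) = (x - 3)^2 = x^2 - 6*x + 9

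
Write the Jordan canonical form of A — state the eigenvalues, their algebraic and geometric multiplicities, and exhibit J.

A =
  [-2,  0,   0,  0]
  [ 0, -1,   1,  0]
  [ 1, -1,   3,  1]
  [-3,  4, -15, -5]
J_1(-2) ⊕ J_3(-1)

The characteristic polynomial is
  det(x·I − A) = x^4 + 5*x^3 + 9*x^2 + 7*x + 2 = (x + 1)^3*(x + 2)

Eigenvalues and multiplicities (the geometric multiplicity of λ is n − rank(A − λI), which equals the number of Jordan blocks for λ):
  λ = -2: algebraic multiplicity = 1, geometric multiplicity = 1
  λ = -1: algebraic multiplicity = 3, geometric multiplicity = 1

Determining the block sizes for each eigenvalue:
  λ = -2: one block (gm = 1), so the single block has size am = 1 → block sizes [1]
  λ = -1: one block (gm = 1), so the single block has size am = 3 → block sizes [3]

Assembling the blocks gives a Jordan form
J =
  [-2,  0,  0,  0]
  [ 0, -1,  1,  0]
  [ 0,  0, -1,  1]
  [ 0,  0,  0, -1]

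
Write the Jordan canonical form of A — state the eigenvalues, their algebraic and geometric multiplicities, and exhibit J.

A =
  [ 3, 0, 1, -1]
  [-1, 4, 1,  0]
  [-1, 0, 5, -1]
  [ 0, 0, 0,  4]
J_2(4) ⊕ J_2(4)

The characteristic polynomial is
  det(x·I − A) = x^4 - 16*x^3 + 96*x^2 - 256*x + 256 = (x - 4)^4

Eigenvalues and multiplicities (the geometric multiplicity of λ is n − rank(A − λI), which equals the number of Jordan blocks for λ):
  λ = 4: algebraic multiplicity = 4, geometric multiplicity = 2

Determining the block sizes for each eigenvalue:
  λ = 4: with am = 4 and gm = 2, the partition is not yet determined (e.g. several partitions of 4 into 2 parts exist). Let N = A − (4)·I. Computing rank(N^1) = 2, rank(N^2) = 0; the number of blocks of size ≥ j is rank(N^{j−1}) − rank(N^j), giving [2, 2]. So we have 2 block(s) of size 2 → block sizes [2, 2]

Assembling the blocks gives a Jordan form
J =
  [4, 1, 0, 0]
  [0, 4, 0, 0]
  [0, 0, 4, 1]
  [0, 0, 0, 4]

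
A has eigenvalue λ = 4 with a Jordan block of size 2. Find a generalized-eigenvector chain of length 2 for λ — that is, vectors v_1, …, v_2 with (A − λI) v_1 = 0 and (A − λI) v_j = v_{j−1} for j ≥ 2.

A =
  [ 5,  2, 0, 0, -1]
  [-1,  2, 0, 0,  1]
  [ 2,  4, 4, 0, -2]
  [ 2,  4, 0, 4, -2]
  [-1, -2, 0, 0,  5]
A Jordan chain for λ = 4 of length 2:
v_1 = (1, -1, 2, 2, -1)ᵀ
v_2 = (1, 0, 0, 0, 0)ᵀ

Let N = A − (4)·I. We want v_2 with N^2 v_2 = 0 but N^1 v_2 ≠ 0; then v_{j-1} := N · v_j for j = 2, …, 2.

Pick v_2 = (1, 0, 0, 0, 0)ᵀ.
Then v_1 = N · v_2 = (1, -1, 2, 2, -1)ᵀ.

Sanity check: (A − (4)·I) v_1 = (0, 0, 0, 0, 0)ᵀ = 0. ✓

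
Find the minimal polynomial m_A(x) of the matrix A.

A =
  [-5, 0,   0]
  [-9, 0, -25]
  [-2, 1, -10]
x^3 + 15*x^2 + 75*x + 125

The characteristic polynomial is χ_A(x) = (x + 5)^3, so the eigenvalues are known. The minimal polynomial is
  m_A(x) = Π_λ (x − λ)^{k_λ}
where k_λ is the size of the *largest* Jordan block for λ (equivalently, the smallest k with (A − λI)^k v = 0 for every generalised eigenvector v of λ).

  λ = -5: largest Jordan block has size 3, contributing (x + 5)^3

So m_A(x) = (x + 5)^3 = x^3 + 15*x^2 + 75*x + 125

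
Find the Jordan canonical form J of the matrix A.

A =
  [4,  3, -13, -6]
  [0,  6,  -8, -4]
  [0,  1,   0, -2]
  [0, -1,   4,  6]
J_3(4) ⊕ J_1(4)

The characteristic polynomial is
  det(x·I − A) = x^4 - 16*x^3 + 96*x^2 - 256*x + 256 = (x - 4)^4

Eigenvalues and multiplicities (the geometric multiplicity of λ is n − rank(A − λI), which equals the number of Jordan blocks for λ):
  λ = 4: algebraic multiplicity = 4, geometric multiplicity = 2

Determining the block sizes for each eigenvalue:
  λ = 4: with am = 4 and gm = 2, the partition is not yet determined (e.g. several partitions of 4 into 2 parts exist). Let N = A − (4)·I. Computing rank(N^1) = 2, rank(N^2) = 1, rank(N^3) = 0; the number of blocks of size ≥ j is rank(N^{j−1}) − rank(N^j), giving [2, 1, 1]. So we have 1 block(s) of size 3, 1 block(s) of size 1 → block sizes [3, 1]

Assembling the blocks gives a Jordan form
J =
  [4, 1, 0, 0]
  [0, 4, 1, 0]
  [0, 0, 4, 0]
  [0, 0, 0, 4]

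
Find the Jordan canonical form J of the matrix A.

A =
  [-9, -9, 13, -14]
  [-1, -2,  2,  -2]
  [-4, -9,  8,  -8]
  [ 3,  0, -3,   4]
J_1(-2) ⊕ J_3(1)

The characteristic polynomial is
  det(x·I − A) = x^4 - x^3 - 3*x^2 + 5*x - 2 = (x - 1)^3*(x + 2)

Eigenvalues and multiplicities (the geometric multiplicity of λ is n − rank(A − λI), which equals the number of Jordan blocks for λ):
  λ = -2: algebraic multiplicity = 1, geometric multiplicity = 1
  λ = 1: algebraic multiplicity = 3, geometric multiplicity = 1

Determining the block sizes for each eigenvalue:
  λ = -2: one block (gm = 1), so the single block has size am = 1 → block sizes [1]
  λ = 1: one block (gm = 1), so the single block has size am = 3 → block sizes [3]

Assembling the blocks gives a Jordan form
J =
  [-2, 0, 0, 0]
  [ 0, 1, 1, 0]
  [ 0, 0, 1, 1]
  [ 0, 0, 0, 1]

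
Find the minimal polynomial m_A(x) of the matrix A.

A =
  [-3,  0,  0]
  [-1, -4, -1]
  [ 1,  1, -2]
x^2 + 6*x + 9

The characteristic polynomial is χ_A(x) = (x + 3)^3, so the eigenvalues are known. The minimal polynomial is
  m_A(x) = Π_λ (x − λ)^{k_λ}
where k_λ is the size of the *largest* Jordan block for λ (equivalently, the smallest k with (A − λI)^k v = 0 for every generalised eigenvector v of λ).

  λ = -3: largest Jordan block has size 2, contributing (x + 3)^2

So m_A(x) = (x + 3)^2 = x^2 + 6*x + 9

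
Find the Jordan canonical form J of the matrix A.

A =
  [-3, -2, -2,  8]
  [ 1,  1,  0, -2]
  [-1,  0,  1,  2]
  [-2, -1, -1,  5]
J_2(1) ⊕ J_2(1)

The characteristic polynomial is
  det(x·I − A) = x^4 - 4*x^3 + 6*x^2 - 4*x + 1 = (x - 1)^4

Eigenvalues and multiplicities (the geometric multiplicity of λ is n − rank(A − λI), which equals the number of Jordan blocks for λ):
  λ = 1: algebraic multiplicity = 4, geometric multiplicity = 2

Determining the block sizes for each eigenvalue:
  λ = 1: with am = 4 and gm = 2, the partition is not yet determined (e.g. several partitions of 4 into 2 parts exist). Let N = A − (1)·I. Computing rank(N^1) = 2, rank(N^2) = 0; the number of blocks of size ≥ j is rank(N^{j−1}) − rank(N^j), giving [2, 2]. So we have 2 block(s) of size 2 → block sizes [2, 2]

Assembling the blocks gives a Jordan form
J =
  [1, 1, 0, 0]
  [0, 1, 0, 0]
  [0, 0, 1, 1]
  [0, 0, 0, 1]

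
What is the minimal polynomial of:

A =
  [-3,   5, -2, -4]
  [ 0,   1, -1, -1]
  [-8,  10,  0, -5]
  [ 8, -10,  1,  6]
x^3 - 3*x^2 + 3*x - 1

The characteristic polynomial is χ_A(x) = (x - 1)^4, so the eigenvalues are known. The minimal polynomial is
  m_A(x) = Π_λ (x − λ)^{k_λ}
where k_λ is the size of the *largest* Jordan block for λ (equivalently, the smallest k with (A − λI)^k v = 0 for every generalised eigenvector v of λ).

  λ = 1: largest Jordan block has size 3, contributing (x − 1)^3

So m_A(x) = (x - 1)^3 = x^3 - 3*x^2 + 3*x - 1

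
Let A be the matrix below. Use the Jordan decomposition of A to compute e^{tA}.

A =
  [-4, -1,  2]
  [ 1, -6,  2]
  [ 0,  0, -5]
e^{tA} =
  [t*exp(-5*t) + exp(-5*t), -t*exp(-5*t), 2*t*exp(-5*t)]
  [t*exp(-5*t), -t*exp(-5*t) + exp(-5*t), 2*t*exp(-5*t)]
  [0, 0, exp(-5*t)]

Strategy: write A = P · J · P⁻¹ where J is a Jordan canonical form, so e^{tA} = P · e^{tJ} · P⁻¹, and e^{tJ} can be computed block-by-block.

A has Jordan form
J =
  [-5,  1,  0]
  [ 0, -5,  0]
  [ 0,  0, -5]
(up to reordering of blocks).

Per-block formulas:
  For a 2×2 Jordan block J_2(-5): exp(t · J_2(-5)) = e^(-5t)·(I + t·N), where N is the 2×2 nilpotent shift.
  For a 1×1 block at λ = -5: exp(t · [-5]) = [e^(-5t)].

After assembling e^{tJ} and conjugating by P, we get:

e^{tA} =
  [t*exp(-5*t) + exp(-5*t), -t*exp(-5*t), 2*t*exp(-5*t)]
  [t*exp(-5*t), -t*exp(-5*t) + exp(-5*t), 2*t*exp(-5*t)]
  [0, 0, exp(-5*t)]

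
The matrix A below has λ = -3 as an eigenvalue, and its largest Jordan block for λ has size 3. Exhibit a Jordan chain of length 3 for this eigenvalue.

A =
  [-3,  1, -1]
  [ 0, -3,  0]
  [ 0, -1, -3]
A Jordan chain for λ = -3 of length 3:
v_1 = (1, 0, 0)ᵀ
v_2 = (1, 0, -1)ᵀ
v_3 = (0, 1, 0)ᵀ

Let N = A − (-3)·I. We want v_3 with N^3 v_3 = 0 but N^2 v_3 ≠ 0; then v_{j-1} := N · v_j for j = 3, …, 2.

Pick v_3 = (0, 1, 0)ᵀ.
Then v_2 = N · v_3 = (1, 0, -1)ᵀ.
Then v_1 = N · v_2 = (1, 0, 0)ᵀ.

Sanity check: (A − (-3)·I) v_1 = (0, 0, 0)ᵀ = 0. ✓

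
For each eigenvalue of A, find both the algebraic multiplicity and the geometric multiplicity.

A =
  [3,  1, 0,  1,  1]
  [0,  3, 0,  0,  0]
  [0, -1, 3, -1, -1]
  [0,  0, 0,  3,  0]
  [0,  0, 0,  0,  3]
λ = 3: alg = 5, geom = 4

Step 1 — factor the characteristic polynomial to read off the algebraic multiplicities:
  χ_A(x) = (x - 3)^5

Step 2 — compute geometric multiplicities via the rank-nullity identity g(λ) = n − rank(A − λI):
  rank(A − (3)·I) = 1, so dim ker(A − (3)·I) = n − 1 = 4

Summary:
  λ = 3: algebraic multiplicity = 5, geometric multiplicity = 4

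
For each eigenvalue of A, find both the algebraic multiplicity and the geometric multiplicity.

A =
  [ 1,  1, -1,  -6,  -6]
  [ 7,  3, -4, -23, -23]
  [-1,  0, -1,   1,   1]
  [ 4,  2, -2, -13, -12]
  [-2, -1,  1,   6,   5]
λ = -1: alg = 5, geom = 3

Step 1 — factor the characteristic polynomial to read off the algebraic multiplicities:
  χ_A(x) = (x + 1)^5

Step 2 — compute geometric multiplicities via the rank-nullity identity g(λ) = n − rank(A − λI):
  rank(A − (-1)·I) = 2, so dim ker(A − (-1)·I) = n − 2 = 3

Summary:
  λ = -1: algebraic multiplicity = 5, geometric multiplicity = 3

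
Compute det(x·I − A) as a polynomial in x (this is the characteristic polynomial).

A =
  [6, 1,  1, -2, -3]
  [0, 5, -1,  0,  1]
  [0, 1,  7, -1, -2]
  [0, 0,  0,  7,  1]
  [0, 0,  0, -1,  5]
x^5 - 30*x^4 + 360*x^3 - 2160*x^2 + 6480*x - 7776

Expanding det(x·I − A) (e.g. by cofactor expansion or by noting that A is similar to its Jordan form J, which has the same characteristic polynomial as A) gives
  χ_A(x) = x^5 - 30*x^4 + 360*x^3 - 2160*x^2 + 6480*x - 7776
which factors as (x - 6)^5. The eigenvalues (with algebraic multiplicities) are λ = 6 with multiplicity 5.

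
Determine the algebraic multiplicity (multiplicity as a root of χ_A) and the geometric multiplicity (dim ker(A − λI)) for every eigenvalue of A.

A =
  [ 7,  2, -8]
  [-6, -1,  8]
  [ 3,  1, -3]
λ = 1: alg = 3, geom = 2

Step 1 — factor the characteristic polynomial to read off the algebraic multiplicities:
  χ_A(x) = (x - 1)^3

Step 2 — compute geometric multiplicities via the rank-nullity identity g(λ) = n − rank(A − λI):
  rank(A − (1)·I) = 1, so dim ker(A − (1)·I) = n − 1 = 2

Summary:
  λ = 1: algebraic multiplicity = 3, geometric multiplicity = 2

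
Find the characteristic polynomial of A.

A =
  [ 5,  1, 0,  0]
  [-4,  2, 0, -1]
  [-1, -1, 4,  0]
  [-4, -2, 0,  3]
x^4 - 14*x^3 + 73*x^2 - 168*x + 144

Expanding det(x·I − A) (e.g. by cofactor expansion or by noting that A is similar to its Jordan form J, which has the same characteristic polynomial as A) gives
  χ_A(x) = x^4 - 14*x^3 + 73*x^2 - 168*x + 144
which factors as (x - 4)^2*(x - 3)^2. The eigenvalues (with algebraic multiplicities) are λ = 3 with multiplicity 2, λ = 4 with multiplicity 2.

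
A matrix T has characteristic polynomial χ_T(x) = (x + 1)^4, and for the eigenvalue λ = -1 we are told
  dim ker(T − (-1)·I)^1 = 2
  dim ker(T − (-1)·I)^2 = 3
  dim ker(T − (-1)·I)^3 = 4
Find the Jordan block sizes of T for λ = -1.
Block sizes for λ = -1: [3, 1]

From the dimensions of kernels of powers, the number of Jordan blocks of size at least j is d_j − d_{j−1} where d_j = dim ker(N^j) (with d_0 = 0). Computing the differences gives [2, 1, 1].
The number of blocks of size exactly k is (#blocks of size ≥ k) − (#blocks of size ≥ k + 1), so the partition is: 1 block(s) of size 1, 1 block(s) of size 3.
In nonincreasing order the block sizes are [3, 1].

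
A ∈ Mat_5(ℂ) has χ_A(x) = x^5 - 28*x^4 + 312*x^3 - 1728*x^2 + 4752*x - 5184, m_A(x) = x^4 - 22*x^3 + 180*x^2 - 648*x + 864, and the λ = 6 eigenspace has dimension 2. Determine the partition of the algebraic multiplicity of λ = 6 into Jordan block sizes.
Block sizes for λ = 6: [3, 1]

Step 1 — from the characteristic polynomial, algebraic multiplicity of λ = 6 is 4. From dim ker(A − (6)·I) = 2, there are exactly 2 Jordan blocks for λ = 6.
Step 2 — from the minimal polynomial, the factor (x − 6)^3 tells us the largest block for λ = 6 has size 3.
Step 3 — with total size 4, 2 blocks, and largest block 3, the block sizes (in nonincreasing order) are [3, 1].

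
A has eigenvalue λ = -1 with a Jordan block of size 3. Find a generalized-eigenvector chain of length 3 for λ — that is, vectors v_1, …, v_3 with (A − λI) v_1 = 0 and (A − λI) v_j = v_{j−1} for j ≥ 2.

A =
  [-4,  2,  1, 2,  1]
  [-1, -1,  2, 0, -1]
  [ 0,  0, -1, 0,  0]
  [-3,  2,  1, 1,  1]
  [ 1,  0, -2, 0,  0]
A Jordan chain for λ = -1 of length 3:
v_1 = (2, 2, 0, 2, -2)ᵀ
v_2 = (-3, -1, 0, -3, 1)ᵀ
v_3 = (1, 0, 0, 0, 0)ᵀ

Let N = A − (-1)·I. We want v_3 with N^3 v_3 = 0 but N^2 v_3 ≠ 0; then v_{j-1} := N · v_j for j = 3, …, 2.

Pick v_3 = (1, 0, 0, 0, 0)ᵀ.
Then v_2 = N · v_3 = (-3, -1, 0, -3, 1)ᵀ.
Then v_1 = N · v_2 = (2, 2, 0, 2, -2)ᵀ.

Sanity check: (A − (-1)·I) v_1 = (0, 0, 0, 0, 0)ᵀ = 0. ✓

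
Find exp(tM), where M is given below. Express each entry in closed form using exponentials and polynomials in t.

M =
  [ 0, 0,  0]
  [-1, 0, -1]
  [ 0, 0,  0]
e^{tM} =
  [1, 0, 0]
  [-t, 1, -t]
  [0, 0, 1]

Strategy: write M = P · J · P⁻¹ where J is a Jordan canonical form, so e^{tM} = P · e^{tJ} · P⁻¹, and e^{tJ} can be computed block-by-block.

M has Jordan form
J =
  [0, 1, 0]
  [0, 0, 0]
  [0, 0, 0]
(up to reordering of blocks).

Per-block formulas:
  For a 2×2 Jordan block J_2(0): exp(t · J_2(0)) = e^(0t)·(I + t·N), where N is the 2×2 nilpotent shift.
  For a 1×1 block at λ = 0: exp(t · [0]) = [e^(0t)].

After assembling e^{tJ} and conjugating by P, we get:

e^{tM} =
  [1, 0, 0]
  [-t, 1, -t]
  [0, 0, 1]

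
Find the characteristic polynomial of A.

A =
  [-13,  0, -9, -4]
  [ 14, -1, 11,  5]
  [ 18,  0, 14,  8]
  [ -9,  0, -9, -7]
x^4 + 7*x^3 + 15*x^2 + 13*x + 4

Expanding det(x·I − A) (e.g. by cofactor expansion or by noting that A is similar to its Jordan form J, which has the same characteristic polynomial as A) gives
  χ_A(x) = x^4 + 7*x^3 + 15*x^2 + 13*x + 4
which factors as (x + 1)^3*(x + 4). The eigenvalues (with algebraic multiplicities) are λ = -4 with multiplicity 1, λ = -1 with multiplicity 3.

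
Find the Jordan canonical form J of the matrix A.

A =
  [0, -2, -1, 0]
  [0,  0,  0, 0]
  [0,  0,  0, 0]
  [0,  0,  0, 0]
J_2(0) ⊕ J_1(0) ⊕ J_1(0)

The characteristic polynomial is
  det(x·I − A) = x^4

Eigenvalues and multiplicities (the geometric multiplicity of λ is n − rank(A − λI), which equals the number of Jordan blocks for λ):
  λ = 0: algebraic multiplicity = 4, geometric multiplicity = 3

Determining the block sizes for each eigenvalue:
  λ = 0: 3 blocks summing to 4 forces exactly one block of size 2 and the rest size 1 → block sizes [2, 1, 1]

Assembling the blocks gives a Jordan form
J =
  [0, 1, 0, 0]
  [0, 0, 0, 0]
  [0, 0, 0, 0]
  [0, 0, 0, 0]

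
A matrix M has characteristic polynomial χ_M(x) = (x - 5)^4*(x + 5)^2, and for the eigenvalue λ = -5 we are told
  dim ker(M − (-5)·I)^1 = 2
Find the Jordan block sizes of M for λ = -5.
Block sizes for λ = -5: [1, 1]

From the dimensions of kernels of powers, the number of Jordan blocks of size at least j is d_j − d_{j−1} where d_j = dim ker(N^j) (with d_0 = 0). Computing the differences gives [2].
The number of blocks of size exactly k is (#blocks of size ≥ k) − (#blocks of size ≥ k + 1), so the partition is: 2 block(s) of size 1.
In nonincreasing order the block sizes are [1, 1].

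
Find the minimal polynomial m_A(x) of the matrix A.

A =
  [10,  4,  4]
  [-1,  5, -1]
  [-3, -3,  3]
x^2 - 12*x + 36

The characteristic polynomial is χ_A(x) = (x - 6)^3, so the eigenvalues are known. The minimal polynomial is
  m_A(x) = Π_λ (x − λ)^{k_λ}
where k_λ is the size of the *largest* Jordan block for λ (equivalently, the smallest k with (A − λI)^k v = 0 for every generalised eigenvector v of λ).

  λ = 6: largest Jordan block has size 2, contributing (x − 6)^2

So m_A(x) = (x - 6)^2 = x^2 - 12*x + 36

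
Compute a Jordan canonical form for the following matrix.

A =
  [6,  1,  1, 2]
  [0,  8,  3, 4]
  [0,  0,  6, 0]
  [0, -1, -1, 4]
J_3(6) ⊕ J_1(6)

The characteristic polynomial is
  det(x·I − A) = x^4 - 24*x^3 + 216*x^2 - 864*x + 1296 = (x - 6)^4

Eigenvalues and multiplicities (the geometric multiplicity of λ is n − rank(A − λI), which equals the number of Jordan blocks for λ):
  λ = 6: algebraic multiplicity = 4, geometric multiplicity = 2

Determining the block sizes for each eigenvalue:
  λ = 6: with am = 4 and gm = 2, the partition is not yet determined (e.g. several partitions of 4 into 2 parts exist). Let N = A − (6)·I. Computing rank(N^1) = 2, rank(N^2) = 1, rank(N^3) = 0; the number of blocks of size ≥ j is rank(N^{j−1}) − rank(N^j), giving [2, 1, 1]. So we have 1 block(s) of size 3, 1 block(s) of size 1 → block sizes [3, 1]

Assembling the blocks gives a Jordan form
J =
  [6, 1, 0, 0]
  [0, 6, 1, 0]
  [0, 0, 6, 0]
  [0, 0, 0, 6]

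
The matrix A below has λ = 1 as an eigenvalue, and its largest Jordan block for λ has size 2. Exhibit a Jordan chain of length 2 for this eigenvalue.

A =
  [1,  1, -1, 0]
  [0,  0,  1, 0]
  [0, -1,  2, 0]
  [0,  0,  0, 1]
A Jordan chain for λ = 1 of length 2:
v_1 = (1, -1, -1, 0)ᵀ
v_2 = (0, 1, 0, 0)ᵀ

Let N = A − (1)·I. We want v_2 with N^2 v_2 = 0 but N^1 v_2 ≠ 0; then v_{j-1} := N · v_j for j = 2, …, 2.

Pick v_2 = (0, 1, 0, 0)ᵀ.
Then v_1 = N · v_2 = (1, -1, -1, 0)ᵀ.

Sanity check: (A − (1)·I) v_1 = (0, 0, 0, 0)ᵀ = 0. ✓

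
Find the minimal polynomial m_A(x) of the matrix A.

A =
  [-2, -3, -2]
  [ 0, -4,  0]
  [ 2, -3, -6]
x^2 + 8*x + 16

The characteristic polynomial is χ_A(x) = (x + 4)^3, so the eigenvalues are known. The minimal polynomial is
  m_A(x) = Π_λ (x − λ)^{k_λ}
where k_λ is the size of the *largest* Jordan block for λ (equivalently, the smallest k with (A − λI)^k v = 0 for every generalised eigenvector v of λ).

  λ = -4: largest Jordan block has size 2, contributing (x + 4)^2

So m_A(x) = (x + 4)^2 = x^2 + 8*x + 16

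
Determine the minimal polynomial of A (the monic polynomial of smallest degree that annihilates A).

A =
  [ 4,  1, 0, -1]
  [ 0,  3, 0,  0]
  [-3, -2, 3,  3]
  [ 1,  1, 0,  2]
x^2 - 6*x + 9

The characteristic polynomial is χ_A(x) = (x - 3)^4, so the eigenvalues are known. The minimal polynomial is
  m_A(x) = Π_λ (x − λ)^{k_λ}
where k_λ is the size of the *largest* Jordan block for λ (equivalently, the smallest k with (A − λI)^k v = 0 for every generalised eigenvector v of λ).

  λ = 3: largest Jordan block has size 2, contributing (x − 3)^2

So m_A(x) = (x - 3)^2 = x^2 - 6*x + 9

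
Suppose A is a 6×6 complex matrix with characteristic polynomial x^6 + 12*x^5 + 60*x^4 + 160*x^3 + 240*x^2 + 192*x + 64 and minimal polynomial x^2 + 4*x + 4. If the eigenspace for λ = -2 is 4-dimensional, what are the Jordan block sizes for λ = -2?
Block sizes for λ = -2: [2, 2, 1, 1]

Step 1 — from the characteristic polynomial, algebraic multiplicity of λ = -2 is 6. From dim ker(A − (-2)·I) = 4, there are exactly 4 Jordan blocks for λ = -2.
Step 2 — from the minimal polynomial, the factor (x + 2)^2 tells us the largest block for λ = -2 has size 2.
Step 3 — with total size 6, 4 blocks, and largest block 2, the block sizes (in nonincreasing order) are [2, 2, 1, 1].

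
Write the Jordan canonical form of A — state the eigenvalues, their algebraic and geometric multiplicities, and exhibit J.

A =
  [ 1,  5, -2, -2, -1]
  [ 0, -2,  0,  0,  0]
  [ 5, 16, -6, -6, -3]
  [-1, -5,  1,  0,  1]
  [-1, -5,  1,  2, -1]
J_2(-2) ⊕ J_1(-2) ⊕ J_2(-1)

The characteristic polynomial is
  det(x·I − A) = x^5 + 8*x^4 + 25*x^3 + 38*x^2 + 28*x + 8 = (x + 1)^2*(x + 2)^3

Eigenvalues and multiplicities (the geometric multiplicity of λ is n − rank(A − λI), which equals the number of Jordan blocks for λ):
  λ = -2: algebraic multiplicity = 3, geometric multiplicity = 2
  λ = -1: algebraic multiplicity = 2, geometric multiplicity = 1

Determining the block sizes for each eigenvalue:
  λ = -2: 2 blocks summing to 3 forces exactly one block of size 2 and the rest size 1 → block sizes [2, 1]
  λ = -1: one block (gm = 1), so the single block has size am = 2 → block sizes [2]

Assembling the blocks gives a Jordan form
J =
  [-2,  1,  0,  0,  0]
  [ 0, -2,  0,  0,  0]
  [ 0,  0, -2,  0,  0]
  [ 0,  0,  0, -1,  1]
  [ 0,  0,  0,  0, -1]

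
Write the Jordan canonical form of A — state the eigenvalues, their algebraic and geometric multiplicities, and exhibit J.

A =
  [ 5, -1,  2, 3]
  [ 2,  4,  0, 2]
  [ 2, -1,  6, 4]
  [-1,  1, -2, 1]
J_2(4) ⊕ J_2(4)

The characteristic polynomial is
  det(x·I − A) = x^4 - 16*x^3 + 96*x^2 - 256*x + 256 = (x - 4)^4

Eigenvalues and multiplicities (the geometric multiplicity of λ is n − rank(A − λI), which equals the number of Jordan blocks for λ):
  λ = 4: algebraic multiplicity = 4, geometric multiplicity = 2

Determining the block sizes for each eigenvalue:
  λ = 4: with am = 4 and gm = 2, the partition is not yet determined (e.g. several partitions of 4 into 2 parts exist). Let N = A − (4)·I. Computing rank(N^1) = 2, rank(N^2) = 0; the number of blocks of size ≥ j is rank(N^{j−1}) − rank(N^j), giving [2, 2]. So we have 2 block(s) of size 2 → block sizes [2, 2]

Assembling the blocks gives a Jordan form
J =
  [4, 1, 0, 0]
  [0, 4, 0, 0]
  [0, 0, 4, 1]
  [0, 0, 0, 4]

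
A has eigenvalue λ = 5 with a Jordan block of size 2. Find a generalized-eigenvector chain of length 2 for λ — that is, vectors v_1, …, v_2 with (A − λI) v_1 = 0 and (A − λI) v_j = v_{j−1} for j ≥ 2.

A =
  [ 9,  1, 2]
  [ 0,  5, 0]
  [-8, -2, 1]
A Jordan chain for λ = 5 of length 2:
v_1 = (4, 0, -8)ᵀ
v_2 = (1, 0, 0)ᵀ

Let N = A − (5)·I. We want v_2 with N^2 v_2 = 0 but N^1 v_2 ≠ 0; then v_{j-1} := N · v_j for j = 2, …, 2.

Pick v_2 = (1, 0, 0)ᵀ.
Then v_1 = N · v_2 = (4, 0, -8)ᵀ.

Sanity check: (A − (5)·I) v_1 = (0, 0, 0)ᵀ = 0. ✓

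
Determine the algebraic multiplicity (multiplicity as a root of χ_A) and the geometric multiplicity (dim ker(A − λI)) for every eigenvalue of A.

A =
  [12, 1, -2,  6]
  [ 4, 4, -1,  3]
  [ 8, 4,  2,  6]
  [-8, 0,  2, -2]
λ = 4: alg = 4, geom = 2

Step 1 — factor the characteristic polynomial to read off the algebraic multiplicities:
  χ_A(x) = (x - 4)^4

Step 2 — compute geometric multiplicities via the rank-nullity identity g(λ) = n − rank(A − λI):
  rank(A − (4)·I) = 2, so dim ker(A − (4)·I) = n − 2 = 2

Summary:
  λ = 4: algebraic multiplicity = 4, geometric multiplicity = 2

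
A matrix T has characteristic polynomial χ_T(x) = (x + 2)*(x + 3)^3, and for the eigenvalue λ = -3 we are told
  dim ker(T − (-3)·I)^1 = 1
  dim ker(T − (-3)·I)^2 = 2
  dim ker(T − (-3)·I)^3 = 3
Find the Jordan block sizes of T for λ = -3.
Block sizes for λ = -3: [3]

From the dimensions of kernels of powers, the number of Jordan blocks of size at least j is d_j − d_{j−1} where d_j = dim ker(N^j) (with d_0 = 0). Computing the differences gives [1, 1, 1].
The number of blocks of size exactly k is (#blocks of size ≥ k) − (#blocks of size ≥ k + 1), so the partition is: 1 block(s) of size 3.
In nonincreasing order the block sizes are [3].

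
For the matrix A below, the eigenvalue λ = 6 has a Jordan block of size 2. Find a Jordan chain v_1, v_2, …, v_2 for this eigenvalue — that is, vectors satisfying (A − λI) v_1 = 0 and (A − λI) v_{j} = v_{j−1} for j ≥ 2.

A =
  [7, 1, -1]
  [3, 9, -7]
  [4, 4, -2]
A Jordan chain for λ = 6 of length 2:
v_1 = (1, -1, 0)ᵀ
v_2 = (2, 0, 1)ᵀ

Let N = A − (6)·I. We want v_2 with N^2 v_2 = 0 but N^1 v_2 ≠ 0; then v_{j-1} := N · v_j for j = 2, …, 2.

Pick v_2 = (2, 0, 1)ᵀ.
Then v_1 = N · v_2 = (1, -1, 0)ᵀ.

Sanity check: (A − (6)·I) v_1 = (0, 0, 0)ᵀ = 0. ✓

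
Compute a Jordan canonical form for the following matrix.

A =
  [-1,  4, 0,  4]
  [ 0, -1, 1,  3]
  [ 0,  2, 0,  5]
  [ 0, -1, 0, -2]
J_3(-1) ⊕ J_1(-1)

The characteristic polynomial is
  det(x·I − A) = x^4 + 4*x^3 + 6*x^2 + 4*x + 1 = (x + 1)^4

Eigenvalues and multiplicities (the geometric multiplicity of λ is n − rank(A − λI), which equals the number of Jordan blocks for λ):
  λ = -1: algebraic multiplicity = 4, geometric multiplicity = 2

Determining the block sizes for each eigenvalue:
  λ = -1: with am = 4 and gm = 2, the partition is not yet determined (e.g. several partitions of 4 into 2 parts exist). Let N = A − (-1)·I. Computing rank(N^1) = 2, rank(N^2) = 1, rank(N^3) = 0; the number of blocks of size ≥ j is rank(N^{j−1}) − rank(N^j), giving [2, 1, 1]. So we have 1 block(s) of size 3, 1 block(s) of size 1 → block sizes [3, 1]

Assembling the blocks gives a Jordan form
J =
  [-1,  1,  0,  0]
  [ 0, -1,  1,  0]
  [ 0,  0, -1,  0]
  [ 0,  0,  0, -1]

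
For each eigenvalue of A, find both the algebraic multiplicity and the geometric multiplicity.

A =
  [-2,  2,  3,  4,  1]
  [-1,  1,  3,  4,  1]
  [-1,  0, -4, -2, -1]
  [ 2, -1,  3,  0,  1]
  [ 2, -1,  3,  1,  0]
λ = -1: alg = 5, geom = 3

Step 1 — factor the characteristic polynomial to read off the algebraic multiplicities:
  χ_A(x) = (x + 1)^5

Step 2 — compute geometric multiplicities via the rank-nullity identity g(λ) = n − rank(A − λI):
  rank(A − (-1)·I) = 2, so dim ker(A − (-1)·I) = n − 2 = 3

Summary:
  λ = -1: algebraic multiplicity = 5, geometric multiplicity = 3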